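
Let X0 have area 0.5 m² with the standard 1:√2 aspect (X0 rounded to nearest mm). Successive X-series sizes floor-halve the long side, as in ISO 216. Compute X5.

Let X0's short side be w mm. w · w√2 = 0.5 m² = 500,000 mm², so w ≈ 594.6 mm and w√2 ≈ 840.9 mm → X0 = 595 × 841 mm.
X1: ⌊841/2⌋ × 595 = 420 × 595 mm
X2: ⌊595/2⌋ × 420 = 297 × 420 mm
X3: ⌊420/2⌋ × 297 = 210 × 297 mm
X4: ⌊297/2⌋ × 210 = 148 × 210 mm
X5: ⌊210/2⌋ × 148 = 105 × 148 mm

105 × 148 mm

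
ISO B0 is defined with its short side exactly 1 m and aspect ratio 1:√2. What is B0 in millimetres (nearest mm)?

1000 × 1414 mm

Short side = 1000 mm; long side = 1000√2 ≈ 1414.2 mm.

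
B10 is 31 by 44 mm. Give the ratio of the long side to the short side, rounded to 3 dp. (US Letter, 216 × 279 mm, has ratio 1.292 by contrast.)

1.419

44 / 31 = 1.419
ISO 216 targets √2 ≈ 1.414; the +0.005 deviation is from mm rounding.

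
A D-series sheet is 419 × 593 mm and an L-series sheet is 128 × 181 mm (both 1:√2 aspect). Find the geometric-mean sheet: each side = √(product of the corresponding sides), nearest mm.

Short side: √(419 · 128) = √53632 ≈ 231.6 → 232 mm
Long side: √(593 · 181) = √107333 ≈ 327.6 → 328 mm

232 × 328 mm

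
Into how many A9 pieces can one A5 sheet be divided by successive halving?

A5 = 148 × 210 mm; A9 = 37 × 52 mm.
Each halving step doubles the count; 4 steps from A5 to A9.
2^4 = 16.

16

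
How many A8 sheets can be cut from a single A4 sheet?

Each ISO step halves the sheet: 1 × A4 → 2 × A5 → 4 × A6 → 8 × A7 → …
From A4 to A8 is 4 halving steps: 2^4 = 16.

16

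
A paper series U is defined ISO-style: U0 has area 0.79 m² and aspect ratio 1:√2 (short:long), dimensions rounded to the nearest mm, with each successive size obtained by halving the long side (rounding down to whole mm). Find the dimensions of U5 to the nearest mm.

132 × 186 mm

Let U0's short side be w mm. w · w√2 = 0.79 m² = 790,000 mm², so w ≈ 747.4 mm and w√2 ≈ 1057.0 mm → U0 = 747 × 1057 mm.
U1: ⌊1057/2⌋ × 747 = 528 × 747 mm
U2: ⌊747/2⌋ × 528 = 373 × 528 mm
U3: ⌊528/2⌋ × 373 = 264 × 373 mm
U4: ⌊373/2⌋ × 264 = 186 × 264 mm
U5: ⌊264/2⌋ × 186 = 132 × 186 mm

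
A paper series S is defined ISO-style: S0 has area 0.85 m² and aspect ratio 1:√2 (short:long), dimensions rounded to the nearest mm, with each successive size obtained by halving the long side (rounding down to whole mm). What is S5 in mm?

Let S0's short side be w mm. w · w√2 = 0.85 m² = 850,000 mm², so w ≈ 775.3 mm and w√2 ≈ 1096.4 mm → S0 = 775 × 1096 mm.
S1: ⌊1096/2⌋ × 775 = 548 × 775 mm
S2: ⌊775/2⌋ × 548 = 387 × 548 mm
S3: ⌊548/2⌋ × 387 = 274 × 387 mm
S4: ⌊387/2⌋ × 274 = 193 × 274 mm
S5: ⌊274/2⌋ × 193 = 137 × 193 mm

137 × 193 mm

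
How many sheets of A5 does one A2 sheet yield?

Each ISO step halves the sheet: 1 × A2 → 2 × A3 → 4 × A4 → 8 × A5
From A2 to A5 is 3 halving steps: 2^3 = 8.

8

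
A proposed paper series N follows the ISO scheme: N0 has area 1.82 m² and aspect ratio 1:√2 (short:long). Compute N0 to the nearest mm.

Let the short side be w mm. Then w · w√2 = 1.82 m² = 1,820,000 mm².
w² = 1,820,000/√2, so w ≈ 1134.4 mm; long side = w√2 ≈ 1604.3 mm.

1134 × 1604 mm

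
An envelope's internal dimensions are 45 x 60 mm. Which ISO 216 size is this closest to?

B9 (44 × 62 mm)

Aspect ratio 60/45 ≈ 1.333 (ISO target is √2 ≈ 1.414).
In the B-series (B0 = 1000 × 1414 mm): B9 = 44 × 62 mm.
Off by 3 mm total — nearest standard size.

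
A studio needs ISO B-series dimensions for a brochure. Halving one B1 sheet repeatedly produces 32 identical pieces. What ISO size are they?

B6

32 = 2^5, so 5 halving steps.
B1 → B2 → … → B6 after 5 steps.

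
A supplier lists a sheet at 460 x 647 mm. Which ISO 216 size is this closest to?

Aspect ratio 647/460 ≈ 1.407 — close to the ISO √2 ≈ 1.414.
In the C-series (envelope sizes, between A and B): C2 = 458 × 648 mm.
Off by 3 mm total — nearest standard size.

C2 (458 × 648 mm)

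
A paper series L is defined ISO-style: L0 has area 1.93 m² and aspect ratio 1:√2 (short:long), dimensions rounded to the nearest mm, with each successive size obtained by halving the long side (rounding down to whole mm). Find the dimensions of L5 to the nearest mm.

Let L0's short side be w mm. w · w√2 = 1.93 m² = 1,930,000 mm², so w ≈ 1168.2 mm and w√2 ≈ 1652.1 mm → L0 = 1168 × 1652 mm.
L1: ⌊1652/2⌋ × 1168 = 826 × 1168 mm
L2: ⌊1168/2⌋ × 826 = 584 × 826 mm
L3: ⌊826/2⌋ × 584 = 413 × 584 mm
L4: ⌊584/2⌋ × 413 = 292 × 413 mm
L5: ⌊413/2⌋ × 292 = 206 × 292 mm

206 × 292 mm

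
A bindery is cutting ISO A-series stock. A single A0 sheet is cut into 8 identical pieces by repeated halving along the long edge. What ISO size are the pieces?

8 = 2^3, so 3 halving steps.
A0 → A1 → … → A3 after 3 steps.

A3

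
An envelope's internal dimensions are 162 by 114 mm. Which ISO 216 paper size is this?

Aspect ratio 162/114 ≈ 1.421 — close to the ISO √2 ≈ 1.414.
In the C-series (envelope sizes, between A and B): C6 = 114 × 162 mm.

C6 (114 × 162 mm)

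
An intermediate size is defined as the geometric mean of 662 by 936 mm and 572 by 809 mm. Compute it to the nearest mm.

615 × 870 mm

Short side: √(662 · 572) = √378664 ≈ 615.4 → 615 mm
Long side: √(936 · 809) = √757224 ≈ 870.2 → 870 mm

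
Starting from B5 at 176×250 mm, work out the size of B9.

44 × 62 mm

B6: ⌊250/2⌋ × 176 = 125 × 176 mm
B7: ⌊176/2⌋ × 125 = 88 × 125 mm
B8: ⌊125/2⌋ × 88 = 62 × 88 mm
B9: ⌊88/2⌋ × 62 = 44 × 62 mm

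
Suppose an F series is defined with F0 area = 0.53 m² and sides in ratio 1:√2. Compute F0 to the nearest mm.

Let the short side be w mm. Then w · w√2 = 0.53 m² = 530,000 mm².
w² = 530,000/√2, so w ≈ 612.2 mm; long side = w√2 ≈ 865.8 mm.

612 × 866 mm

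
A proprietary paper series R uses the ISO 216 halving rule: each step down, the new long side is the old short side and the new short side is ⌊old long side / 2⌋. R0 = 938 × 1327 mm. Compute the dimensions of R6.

R1 = 663 × 938 mm (from R0 by 1 halving).
R2: ⌊938/2⌋ × 663 = 469 × 663 mm
R3: ⌊663/2⌋ × 469 = 331 × 469 mm
R4: ⌊469/2⌋ × 331 = 234 × 331 mm
R5: ⌊331/2⌋ × 234 = 165 × 234 mm
R6: ⌊234/2⌋ × 165 = 117 × 165 mm

117 × 165 mm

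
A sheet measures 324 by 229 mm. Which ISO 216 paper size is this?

Aspect ratio 324/229 ≈ 1.415 — close to the ISO √2 ≈ 1.414.
In the C-series (envelope sizes, between A and B): C4 = 229 × 324 mm.

C4 (229 × 324 mm)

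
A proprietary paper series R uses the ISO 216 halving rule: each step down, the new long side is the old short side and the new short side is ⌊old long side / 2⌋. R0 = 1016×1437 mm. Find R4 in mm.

254 × 359 mm

R1: ⌊1437/2⌋ × 1016 = 718 × 1016 mm
R2: ⌊1016/2⌋ × 718 = 508 × 718 mm
R3: ⌊718/2⌋ × 508 = 359 × 508 mm
R4: ⌊508/2⌋ × 359 = 254 × 359 mm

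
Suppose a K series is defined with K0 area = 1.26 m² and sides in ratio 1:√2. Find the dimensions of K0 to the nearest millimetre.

Let the short side be w mm. Then w · w√2 = 1.26 m² = 1,260,000 mm².
w² = 1,260,000/√2, so w ≈ 943.9 mm; long side = w√2 ≈ 1334.9 mm.

944 × 1335 mm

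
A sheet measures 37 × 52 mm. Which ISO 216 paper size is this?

Aspect ratio 52/37 ≈ 1.405 — close to the ISO √2 ≈ 1.414.
In the A-series (A0 area = 1 m²): A9 = 37 × 52 mm.

A9 (37 × 52 mm)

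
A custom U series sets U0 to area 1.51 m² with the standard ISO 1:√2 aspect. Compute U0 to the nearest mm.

1033 × 1461 mm

Let the short side be w mm. Then w · w√2 = 1.51 m² = 1,510,000 mm².
w² = 1,510,000/√2, so w ≈ 1033.3 mm; long side = w√2 ≈ 1461.3 mm.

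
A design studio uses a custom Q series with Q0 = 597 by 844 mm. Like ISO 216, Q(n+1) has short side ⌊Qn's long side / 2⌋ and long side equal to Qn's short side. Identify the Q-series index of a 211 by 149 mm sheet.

Q4

Q0: 597 × 844 mm
Q1: 422 × 597 mm
Q2: 298 × 422 mm
Q3: 211 × 298 mm
Q4: 149 × 211 mm
Q5: 105 × 149 mm
→ matches Q4.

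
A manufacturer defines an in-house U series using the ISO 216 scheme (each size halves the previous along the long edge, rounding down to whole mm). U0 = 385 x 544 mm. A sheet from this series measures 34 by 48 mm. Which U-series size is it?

U7

U0: 385 × 544 mm
U1: 272 × 385 mm
U2: 192 × 272 mm
U3: 136 × 192 mm
U4: 96 × 136 mm
U5: 68 × 96 mm
U6: 48 × 68 mm
U7: 34 × 48 mm
U8: 24 × 34 mm
→ matches U7.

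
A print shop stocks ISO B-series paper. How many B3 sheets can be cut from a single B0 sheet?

8

B0 = 1000 × 1414 mm; B3 = 353 × 500 mm.
Each halving step doubles the count; 3 steps from B0 to B3.
2^3 = 8.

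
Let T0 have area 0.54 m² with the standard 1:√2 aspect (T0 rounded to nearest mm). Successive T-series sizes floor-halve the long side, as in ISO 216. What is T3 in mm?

218 × 309 mm

Let T0's short side be w mm. w · w√2 = 0.54 m² = 540,000 mm², so w ≈ 617.9 mm and w√2 ≈ 873.9 mm → T0 = 618 × 874 mm.
T1: ⌊874/2⌋ × 618 = 437 × 618 mm
T2: ⌊618/2⌋ × 437 = 309 × 437 mm
T3: ⌊437/2⌋ × 309 = 218 × 309 mm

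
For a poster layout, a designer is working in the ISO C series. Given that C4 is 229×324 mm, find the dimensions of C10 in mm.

28 × 40 mm

C5: ⌊324/2⌋ × 229 = 162 × 229 mm
C6: ⌊229/2⌋ × 162 = 114 × 162 mm
C7: ⌊162/2⌋ × 114 = 81 × 114 mm
C8: ⌊114/2⌋ × 81 = 57 × 81 mm
C9: ⌊81/2⌋ × 57 = 40 × 57 mm
C10: ⌊57/2⌋ × 40 = 28 × 40 mm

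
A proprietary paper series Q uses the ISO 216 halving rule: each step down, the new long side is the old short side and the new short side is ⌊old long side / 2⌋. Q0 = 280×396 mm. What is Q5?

Q1: ⌊396/2⌋ × 280 = 198 × 280 mm
Q2: ⌊280/2⌋ × 198 = 140 × 198 mm
Q3: ⌊198/2⌋ × 140 = 99 × 140 mm
Q4: ⌊140/2⌋ × 99 = 70 × 99 mm
Q5: ⌊99/2⌋ × 70 = 49 × 70 mm

49 × 70 mm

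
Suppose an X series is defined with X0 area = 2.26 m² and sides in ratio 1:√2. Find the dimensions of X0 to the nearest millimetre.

Let the short side be w mm. Then w · w√2 = 2.26 m² = 2,260,000 mm².
w² = 2,260,000/√2, so w ≈ 1264.1 mm; long side = w√2 ≈ 1787.8 mm.

1264 × 1788 mm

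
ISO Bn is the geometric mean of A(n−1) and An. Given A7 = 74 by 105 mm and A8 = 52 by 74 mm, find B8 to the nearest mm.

Short side: √(74 · 52) = √3848 ≈ 62.0 → 62 mm
Long side: √(105 · 74) = √7770 ≈ 88.1 → 88 mm

62 × 88 mm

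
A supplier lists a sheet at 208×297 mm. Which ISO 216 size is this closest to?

Aspect ratio 297/208 ≈ 1.428 — close to the ISO √2 ≈ 1.414.
In the A-series (A0 area = 1 m²): A4 = 210 × 297 mm.
Off by 2 mm total — nearest standard size.

A4 (210 × 297 mm)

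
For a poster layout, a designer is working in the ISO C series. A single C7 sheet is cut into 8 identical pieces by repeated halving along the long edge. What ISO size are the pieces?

8 = 2^3, so 3 halving steps.
C7 → C8 → … → C10 after 3 steps.

C10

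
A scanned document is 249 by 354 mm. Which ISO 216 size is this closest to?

Aspect ratio 354/249 ≈ 1.422 — close to the ISO √2 ≈ 1.414.
In the B-series (B0 = 1000 × 1414 mm): B4 = 250 × 353 mm.
Off by 2 mm total — nearest standard size.

B4 (250 × 353 mm)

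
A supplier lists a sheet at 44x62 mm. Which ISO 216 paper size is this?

B9 (44 × 62 mm)

Aspect ratio 62/44 ≈ 1.409 — close to the ISO √2 ≈ 1.414.
In the B-series (B0 = 1000 × 1414 mm): B9 = 44 × 62 mm.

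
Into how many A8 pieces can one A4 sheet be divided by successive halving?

16

Each ISO step halves the sheet: 1 × A4 → 2 × A5 → 4 × A6 → 8 × A7 → …
From A4 to A8 is 4 halving steps: 2^4 = 16.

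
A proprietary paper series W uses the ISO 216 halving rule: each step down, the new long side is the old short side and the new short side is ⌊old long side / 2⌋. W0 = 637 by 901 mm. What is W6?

W1: ⌊901/2⌋ × 637 = 450 × 637 mm
W2: ⌊637/2⌋ × 450 = 318 × 450 mm
W3: ⌊450/2⌋ × 318 = 225 × 318 mm
W4: ⌊318/2⌋ × 225 = 159 × 225 mm
W5: ⌊225/2⌋ × 159 = 112 × 159 mm
W6: ⌊159/2⌋ × 112 = 79 × 112 mm

79 × 112 mm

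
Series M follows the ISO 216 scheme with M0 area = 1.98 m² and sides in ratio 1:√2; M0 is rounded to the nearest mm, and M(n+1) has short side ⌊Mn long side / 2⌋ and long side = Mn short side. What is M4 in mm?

Let M0's short side be w mm. w · w√2 = 1.98 m² = 1,980,000 mm², so w ≈ 1183.2 mm and w√2 ≈ 1673.4 mm → M0 = 1183 × 1673 mm.
M1: ⌊1673/2⌋ × 1183 = 836 × 1183 mm
M2: ⌊1183/2⌋ × 836 = 591 × 836 mm
M3: ⌊836/2⌋ × 591 = 418 × 591 mm
M4: ⌊591/2⌋ × 418 = 295 × 418 mm

295 × 418 mm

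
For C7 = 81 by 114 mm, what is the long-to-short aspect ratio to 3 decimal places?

1.407

114 / 81 = 1.407
ISO 216 targets √2 ≈ 1.414; the -0.007 deviation is from mm rounding.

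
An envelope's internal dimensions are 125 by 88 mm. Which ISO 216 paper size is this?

B7 (88 × 125 mm)

Aspect ratio 125/88 ≈ 1.420 — close to the ISO √2 ≈ 1.414.
In the B-series (B0 = 1000 × 1414 mm): B7 = 88 × 125 mm.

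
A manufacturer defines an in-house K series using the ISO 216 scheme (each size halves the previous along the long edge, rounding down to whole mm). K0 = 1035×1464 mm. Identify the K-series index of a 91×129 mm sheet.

K0: 1035 × 1464 mm
K1: 732 × 1035 mm
K2: 517 × 732 mm
K3: 366 × 517 mm
K4: 258 × 366 mm
K5: 183 × 258 mm
K6: 129 × 183 mm
K7: 91 × 129 mm
K8: 64 × 91 mm
→ matches K7.

K7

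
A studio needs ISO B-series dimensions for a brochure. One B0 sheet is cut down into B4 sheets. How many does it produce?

16

Each ISO step halves the sheet: 1 × B0 → 2 × B1 → 4 × B2 → 8 × B3 → …
From B0 to B4 is 4 halving steps: 2^4 = 16.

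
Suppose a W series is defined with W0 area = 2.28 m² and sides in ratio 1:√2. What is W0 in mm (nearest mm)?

1270 × 1796 mm

Let the short side be w mm. Then w · w√2 = 2.28 m² = 2,280,000 mm².
w² = 2,280,000/√2, so w ≈ 1269.7 mm; long side = w√2 ≈ 1795.7 mm.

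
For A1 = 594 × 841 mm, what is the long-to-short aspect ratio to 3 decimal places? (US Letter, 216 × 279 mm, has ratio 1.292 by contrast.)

841 / 594 = 1.416
ISO 216 targets √2 ≈ 1.414; the +0.002 deviation is from mm rounding.

1.416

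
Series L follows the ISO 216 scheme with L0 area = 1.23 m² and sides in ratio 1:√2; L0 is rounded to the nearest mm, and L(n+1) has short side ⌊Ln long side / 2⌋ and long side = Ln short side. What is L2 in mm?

Let L0's short side be w mm. w · w√2 = 1.23 m² = 1,230,000 mm², so w ≈ 932.6 mm and w√2 ≈ 1318.9 mm → L0 = 933 × 1319 mm.
L1: ⌊1319/2⌋ × 933 = 659 × 933 mm
L2: ⌊933/2⌋ × 659 = 466 × 659 mm

466 × 659 mm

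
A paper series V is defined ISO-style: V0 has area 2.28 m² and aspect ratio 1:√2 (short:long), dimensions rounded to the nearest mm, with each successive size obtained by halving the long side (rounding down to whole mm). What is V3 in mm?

449 × 635 mm

Let V0's short side be w mm. w · w√2 = 2.28 m² = 2,280,000 mm², so w ≈ 1269.7 mm and w√2 ≈ 1795.7 mm → V0 = 1270 × 1796 mm.
V1: ⌊1796/2⌋ × 1270 = 898 × 1270 mm
V2: ⌊1270/2⌋ × 898 = 635 × 898 mm
V3: ⌊898/2⌋ × 635 = 449 × 635 mm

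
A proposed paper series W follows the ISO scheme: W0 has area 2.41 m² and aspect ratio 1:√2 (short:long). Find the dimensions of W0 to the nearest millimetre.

1305 × 1846 mm

Let the short side be w mm. Then w · w√2 = 2.41 m² = 2,410,000 mm².
w² = 2,410,000/√2, so w ≈ 1305.4 mm; long side = w√2 ≈ 1846.1 mm.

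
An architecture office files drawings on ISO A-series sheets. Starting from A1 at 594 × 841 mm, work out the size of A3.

297 × 420 mm

A2: ⌊841/2⌋ × 594 = 420 × 594 mm
A3: ⌊594/2⌋ × 420 = 297 × 420 mm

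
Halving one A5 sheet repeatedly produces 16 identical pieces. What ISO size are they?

16 = 2^4, so 4 halving steps.
A5 → A6 → … → A9 after 4 steps.

A9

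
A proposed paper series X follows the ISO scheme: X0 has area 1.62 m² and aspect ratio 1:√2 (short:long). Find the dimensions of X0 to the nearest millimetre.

Let the short side be w mm. Then w · w√2 = 1.62 m² = 1,620,000 mm².
w² = 1,620,000/√2, so w ≈ 1070.3 mm; long side = w√2 ≈ 1513.6 mm.

1070 × 1514 mm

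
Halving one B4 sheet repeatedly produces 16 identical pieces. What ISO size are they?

16 = 2^4, so 4 halving steps.
B4 → B5 → … → B8 after 4 steps.

B8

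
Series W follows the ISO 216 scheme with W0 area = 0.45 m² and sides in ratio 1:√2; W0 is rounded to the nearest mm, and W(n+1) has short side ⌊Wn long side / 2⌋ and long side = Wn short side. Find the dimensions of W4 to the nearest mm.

141 × 199 mm

Let W0's short side be w mm. w · w√2 = 0.45 m² = 450,000 mm², so w ≈ 564.1 mm and w√2 ≈ 797.7 mm → W0 = 564 × 798 mm.
W1: ⌊798/2⌋ × 564 = 399 × 564 mm
W2: ⌊564/2⌋ × 399 = 282 × 399 mm
W3: ⌊399/2⌋ × 282 = 199 × 282 mm
W4: ⌊282/2⌋ × 199 = 141 × 199 mm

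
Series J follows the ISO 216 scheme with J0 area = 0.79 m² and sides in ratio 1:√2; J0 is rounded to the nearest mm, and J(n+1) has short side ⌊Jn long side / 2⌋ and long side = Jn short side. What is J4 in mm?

186 × 264 mm

Let J0's short side be w mm. w · w√2 = 0.79 m² = 790,000 mm², so w ≈ 747.4 mm and w√2 ≈ 1057.0 mm → J0 = 747 × 1057 mm.
J1: ⌊1057/2⌋ × 747 = 528 × 747 mm
J2: ⌊747/2⌋ × 528 = 373 × 528 mm
J3: ⌊528/2⌋ × 373 = 264 × 373 mm
J4: ⌊373/2⌋ × 264 = 186 × 264 mm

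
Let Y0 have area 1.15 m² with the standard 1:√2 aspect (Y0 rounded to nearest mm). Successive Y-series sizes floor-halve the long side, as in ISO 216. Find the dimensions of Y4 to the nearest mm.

Let Y0's short side be w mm. w · w√2 = 1.15 m² = 1,150,000 mm², so w ≈ 901.8 mm and w√2 ≈ 1275.3 mm → Y0 = 902 × 1275 mm.
Y1: ⌊1275/2⌋ × 902 = 637 × 902 mm
Y2: ⌊902/2⌋ × 637 = 451 × 637 mm
Y3: ⌊637/2⌋ × 451 = 318 × 451 mm
Y4: ⌊451/2⌋ × 318 = 225 × 318 mm

225 × 318 mm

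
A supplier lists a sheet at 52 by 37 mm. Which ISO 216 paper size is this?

A9 (37 × 52 mm)

Aspect ratio 52/37 ≈ 1.405 — close to the ISO √2 ≈ 1.414.
In the A-series (A0 area = 1 m²): A9 = 37 × 52 mm.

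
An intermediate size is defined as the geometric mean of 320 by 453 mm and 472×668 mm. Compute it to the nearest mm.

389 × 550 mm

Short side: √(320 · 472) = √151040 ≈ 388.6 → 389 mm
Long side: √(453 · 668) = √302604 ≈ 550.1 → 550 mm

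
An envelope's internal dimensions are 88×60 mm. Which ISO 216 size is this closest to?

Aspect ratio 88/60 ≈ 1.467 (ISO target is √2 ≈ 1.414).
In the B-series (B0 = 1000 × 1414 mm): B8 = 62 × 88 mm.
Off by 2 mm total — nearest standard size.

B8 (62 × 88 mm)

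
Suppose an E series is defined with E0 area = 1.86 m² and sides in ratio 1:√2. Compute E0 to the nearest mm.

1147 × 1622 mm

Let the short side be w mm. Then w · w√2 = 1.86 m² = 1,860,000 mm².
w² = 1,860,000/√2, so w ≈ 1146.8 mm; long side = w√2 ≈ 1621.9 mm.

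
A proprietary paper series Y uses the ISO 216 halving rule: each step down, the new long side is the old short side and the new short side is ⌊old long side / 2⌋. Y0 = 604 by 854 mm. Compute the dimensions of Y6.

75 × 106 mm

Y1 = 427 × 604 mm (from Y0 by 1 halving).
Y2: ⌊604/2⌋ × 427 = 302 × 427 mm
Y3: ⌊427/2⌋ × 302 = 213 × 302 mm
Y4: ⌊302/2⌋ × 213 = 151 × 213 mm
Y5: ⌊213/2⌋ × 151 = 106 × 151 mm
Y6: ⌊151/2⌋ × 106 = 75 × 106 mm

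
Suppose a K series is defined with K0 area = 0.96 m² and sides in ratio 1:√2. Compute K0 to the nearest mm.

Let the short side be w mm. Then w · w√2 = 0.96 m² = 960,000 mm².
w² = 960,000/√2, so w ≈ 823.9 mm; long side = w√2 ≈ 1165.2 mm.

824 × 1165 mm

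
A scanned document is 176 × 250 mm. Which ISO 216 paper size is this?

B5 (176 × 250 mm)

Aspect ratio 250/176 ≈ 1.420 — close to the ISO √2 ≈ 1.414.
In the B-series (B0 = 1000 × 1414 mm): B5 = 176 × 250 mm.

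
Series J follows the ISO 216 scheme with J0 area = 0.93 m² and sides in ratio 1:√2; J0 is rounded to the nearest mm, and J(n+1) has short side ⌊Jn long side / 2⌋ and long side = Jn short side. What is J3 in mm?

286 × 405 mm

Let J0's short side be w mm. w · w√2 = 0.93 m² = 930,000 mm², so w ≈ 810.9 mm and w√2 ≈ 1146.8 mm → J0 = 811 × 1147 mm.
J1: ⌊1147/2⌋ × 811 = 573 × 811 mm
J2: ⌊811/2⌋ × 573 = 405 × 573 mm
J3: ⌊573/2⌋ × 405 = 286 × 405 mm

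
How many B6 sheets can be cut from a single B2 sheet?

16

Each ISO step halves the sheet: 1 × B2 → 2 × B3 → 4 × B4 → 8 × B5 → …
From B2 to B6 is 4 halving steps: 2^4 = 16.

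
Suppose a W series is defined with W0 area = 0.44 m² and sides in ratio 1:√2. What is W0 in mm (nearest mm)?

558 × 789 mm

Let the short side be w mm. Then w · w√2 = 0.44 m² = 440,000 mm².
w² = 440,000/√2, so w ≈ 557.8 mm; long side = w√2 ≈ 788.8 mm.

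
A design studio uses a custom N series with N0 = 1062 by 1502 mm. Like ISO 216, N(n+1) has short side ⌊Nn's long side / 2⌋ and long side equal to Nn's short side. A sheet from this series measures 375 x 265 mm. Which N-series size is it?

N4

N0: 1062 × 1502 mm
N1: 751 × 1062 mm
N2: 531 × 751 mm
N3: 375 × 531 mm
N4: 265 × 375 mm
N5: 187 × 265 mm
→ matches N4.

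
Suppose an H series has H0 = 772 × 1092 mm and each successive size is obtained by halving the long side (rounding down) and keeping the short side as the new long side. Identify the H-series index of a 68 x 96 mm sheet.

H0: 772 × 1092 mm
H1: 546 × 772 mm
H2: 386 × 546 mm
H3: 273 × 386 mm
H4: 193 × 273 mm
H5: 136 × 193 mm
H6: 96 × 136 mm
H7: 68 × 96 mm
H8: 48 × 68 mm
→ matches H7.

H7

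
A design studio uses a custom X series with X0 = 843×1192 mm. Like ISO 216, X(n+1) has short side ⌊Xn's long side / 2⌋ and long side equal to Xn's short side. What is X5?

149 × 210 mm

X1: ⌊1192/2⌋ × 843 = 596 × 843 mm
X2: ⌊843/2⌋ × 596 = 421 × 596 mm
X3: ⌊596/2⌋ × 421 = 298 × 421 mm
X4: ⌊421/2⌋ × 298 = 210 × 298 mm
X5: ⌊298/2⌋ × 210 = 149 × 210 mm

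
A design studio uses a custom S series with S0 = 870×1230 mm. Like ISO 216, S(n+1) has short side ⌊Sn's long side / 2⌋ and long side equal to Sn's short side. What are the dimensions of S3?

307 × 435 mm

S1: ⌊1230/2⌋ × 870 = 615 × 870 mm
S2: ⌊870/2⌋ × 615 = 435 × 615 mm
S3: ⌊615/2⌋ × 435 = 307 × 435 mm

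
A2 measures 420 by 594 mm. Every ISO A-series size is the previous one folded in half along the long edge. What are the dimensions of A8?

52 × 74 mm

A3: ⌊594/2⌋ × 420 = 297 × 420 mm
A4: ⌊420/2⌋ × 297 = 210 × 297 mm
A5: ⌊297/2⌋ × 210 = 148 × 210 mm
A6: ⌊210/2⌋ × 148 = 105 × 148 mm
A7: ⌊148/2⌋ × 105 = 74 × 105 mm
A8: ⌊105/2⌋ × 74 = 52 × 74 mm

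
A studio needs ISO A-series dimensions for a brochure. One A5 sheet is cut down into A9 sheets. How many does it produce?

16

Each ISO step halves the sheet: 1 × A5 → 2 × A6 → 4 × A7 → 8 × A8 → …
From A5 to A9 is 4 halving steps: 2^4 = 16.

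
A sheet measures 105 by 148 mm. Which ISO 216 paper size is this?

Aspect ratio 148/105 ≈ 1.410 — close to the ISO √2 ≈ 1.414.
In the A-series (A0 area = 1 m²): A6 = 105 × 148 mm.

A6 (105 × 148 mm)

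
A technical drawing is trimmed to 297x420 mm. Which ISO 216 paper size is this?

Aspect ratio 420/297 ≈ 1.414 — close to the ISO √2 ≈ 1.414.
In the A-series (A0 area = 1 m²): A3 = 297 × 420 mm.

A3 (297 × 420 mm)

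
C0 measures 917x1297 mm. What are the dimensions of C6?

114 × 162 mm

C1: ⌊1297/2⌋ × 917 = 648 × 917 mm
C2: ⌊917/2⌋ × 648 = 458 × 648 mm
C3: ⌊648/2⌋ × 458 = 324 × 458 mm
C4: ⌊458/2⌋ × 324 = 229 × 324 mm
C5: ⌊324/2⌋ × 229 = 162 × 229 mm
C6: ⌊229/2⌋ × 162 = 114 × 162 mm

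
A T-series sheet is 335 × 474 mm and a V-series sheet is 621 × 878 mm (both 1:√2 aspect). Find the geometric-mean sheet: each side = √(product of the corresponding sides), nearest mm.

456 × 645 mm

Short side: √(335 · 621) = √208035 ≈ 456.1 → 456 mm
Long side: √(474 · 878) = √416172 ≈ 645.1 → 645 mm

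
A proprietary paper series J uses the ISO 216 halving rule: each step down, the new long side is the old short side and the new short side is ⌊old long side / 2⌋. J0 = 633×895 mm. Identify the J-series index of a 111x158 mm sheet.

J5

J0: 633 × 895 mm
J1: 447 × 633 mm
J2: 316 × 447 mm
J3: 223 × 316 mm
J4: 158 × 223 mm
J5: 111 × 158 mm
J6: 79 × 111 mm
→ matches J5.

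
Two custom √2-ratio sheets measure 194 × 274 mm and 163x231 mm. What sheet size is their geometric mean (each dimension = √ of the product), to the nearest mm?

Short side: √(194 · 163) = √31622 ≈ 177.8 → 178 mm
Long side: √(274 · 231) = √63294 ≈ 251.6 → 252 mm

178 × 252 mm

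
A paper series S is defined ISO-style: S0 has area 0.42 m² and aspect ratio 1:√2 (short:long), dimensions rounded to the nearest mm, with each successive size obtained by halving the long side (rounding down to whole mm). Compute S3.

Let S0's short side be w mm. w · w√2 = 0.42 m² = 420,000 mm², so w ≈ 545.0 mm and w√2 ≈ 770.7 mm → S0 = 545 × 771 mm.
S1: ⌊771/2⌋ × 545 = 385 × 545 mm
S2: ⌊545/2⌋ × 385 = 272 × 385 mm
S3: ⌊385/2⌋ × 272 = 192 × 272 mm

192 × 272 mm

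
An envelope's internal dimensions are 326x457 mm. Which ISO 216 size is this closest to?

C3 (324 × 458 mm)

Aspect ratio 457/326 ≈ 1.402 — close to the ISO √2 ≈ 1.414.
In the C-series (envelope sizes, between A and B): C3 = 324 × 458 mm.
Off by 3 mm total — nearest standard size.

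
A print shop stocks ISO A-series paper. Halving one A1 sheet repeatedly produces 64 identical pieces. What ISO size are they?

A7

64 = 2^6, so 6 halving steps.
A1 → A2 → … → A7 after 6 steps.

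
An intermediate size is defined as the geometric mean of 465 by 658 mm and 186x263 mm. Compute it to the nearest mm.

Short side: √(465 · 186) = √86490 ≈ 294.1 → 294 mm
Long side: √(658 · 263) = √173054 ≈ 416.0 → 416 mm

294 × 416 mm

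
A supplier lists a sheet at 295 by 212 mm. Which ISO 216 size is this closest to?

A4 (210 × 297 mm)

Aspect ratio 295/212 ≈ 1.392 (ISO target is √2 ≈ 1.414).
In the A-series (A0 area = 1 m²): A4 = 210 × 297 mm.
Off by 4 mm total — nearest standard size.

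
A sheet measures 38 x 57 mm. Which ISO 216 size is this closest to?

C9 (40 × 57 mm)

Aspect ratio 57/38 ≈ 1.500 (ISO target is √2 ≈ 1.414).
In the C-series (envelope sizes, between A and B): C9 = 40 × 57 mm.
Off by 2 mm total — nearest standard size.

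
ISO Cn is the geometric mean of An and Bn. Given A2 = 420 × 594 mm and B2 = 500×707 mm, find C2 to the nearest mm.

Short side: √(420 · 500) = √210000 ≈ 458.3 → 458 mm
Long side: √(594 · 707) = √419958 ≈ 648.0 → 648 mm

458 × 648 mm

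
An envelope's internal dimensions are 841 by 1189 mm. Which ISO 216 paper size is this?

A0 (841 × 1189 mm)

Aspect ratio 1189/841 ≈ 1.414 — close to the ISO √2 ≈ 1.414.
In the A-series (A0 area = 1 m²): A0 = 841 × 1189 mm.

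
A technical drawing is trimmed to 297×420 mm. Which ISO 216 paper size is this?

Aspect ratio 420/297 ≈ 1.414 — close to the ISO √2 ≈ 1.414.
In the A-series (A0 area = 1 m²): A3 = 297 × 420 mm.

A3 (297 × 420 mm)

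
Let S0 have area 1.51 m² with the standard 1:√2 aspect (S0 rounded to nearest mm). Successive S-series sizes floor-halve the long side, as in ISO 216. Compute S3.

365 × 516 mm

Let S0's short side be w mm. w · w√2 = 1.51 m² = 1,510,000 mm², so w ≈ 1033.3 mm and w√2 ≈ 1461.3 mm → S0 = 1033 × 1461 mm.
S1: ⌊1461/2⌋ × 1033 = 730 × 1033 mm
S2: ⌊1033/2⌋ × 730 = 516 × 730 mm
S3: ⌊730/2⌋ × 516 = 365 × 516 mm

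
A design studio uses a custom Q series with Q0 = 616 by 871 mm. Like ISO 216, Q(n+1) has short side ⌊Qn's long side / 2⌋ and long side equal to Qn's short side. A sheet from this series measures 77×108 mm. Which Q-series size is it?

Q0: 616 × 871 mm
Q1: 435 × 616 mm
Q2: 308 × 435 mm
Q3: 217 × 308 mm
Q4: 154 × 217 mm
Q5: 108 × 154 mm
Q6: 77 × 108 mm
Q7: 54 × 77 mm
→ matches Q6.

Q6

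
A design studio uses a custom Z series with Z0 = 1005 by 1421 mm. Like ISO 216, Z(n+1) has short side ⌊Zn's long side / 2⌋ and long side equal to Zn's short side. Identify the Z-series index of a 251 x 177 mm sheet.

Z5

Z0: 1005 × 1421 mm
Z1: 710 × 1005 mm
Z2: 502 × 710 mm
Z3: 355 × 502 mm
Z4: 251 × 355 mm
Z5: 177 × 251 mm
Z6: 125 × 177 mm
→ matches Z5.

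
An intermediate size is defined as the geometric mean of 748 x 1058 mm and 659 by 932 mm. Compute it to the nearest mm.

Short side: √(748 · 659) = √492932 ≈ 702.1 → 702 mm
Long side: √(1058 · 932) = √986056 ≈ 993.0 → 993 mm

702 × 993 mm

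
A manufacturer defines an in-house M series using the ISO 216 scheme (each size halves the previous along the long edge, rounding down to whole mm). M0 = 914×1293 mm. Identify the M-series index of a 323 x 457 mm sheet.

M0: 914 × 1293 mm
M1: 646 × 914 mm
M2: 457 × 646 mm
M3: 323 × 457 mm
M4: 228 × 323 mm
→ matches M3.

M3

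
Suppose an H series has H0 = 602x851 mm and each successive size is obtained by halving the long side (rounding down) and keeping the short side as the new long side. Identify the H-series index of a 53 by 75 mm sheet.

H0: 602 × 851 mm
H1: 425 × 602 mm
H2: 301 × 425 mm
H3: 212 × 301 mm
H4: 150 × 212 mm
H5: 106 × 150 mm
H6: 75 × 106 mm
H7: 53 × 75 mm
H8: 37 × 53 mm
→ matches H7.

H7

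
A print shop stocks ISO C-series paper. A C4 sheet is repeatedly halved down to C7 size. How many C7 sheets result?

8

Each ISO step halves the sheet: 1 × C4 → 2 × C5 → 4 × C6 → 8 × C7
From C4 to C7 is 3 halving steps: 2^3 = 8.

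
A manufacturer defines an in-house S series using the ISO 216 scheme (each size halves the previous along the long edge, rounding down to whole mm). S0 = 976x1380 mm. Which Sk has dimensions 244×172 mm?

S5

S0: 976 × 1380 mm
S1: 690 × 976 mm
S2: 488 × 690 mm
S3: 345 × 488 mm
S4: 244 × 345 mm
S5: 172 × 244 mm
S6: 122 × 172 mm
→ matches S5.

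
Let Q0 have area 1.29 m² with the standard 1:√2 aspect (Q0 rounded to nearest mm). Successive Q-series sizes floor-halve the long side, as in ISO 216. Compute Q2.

Let Q0's short side be w mm. w · w√2 = 1.29 m² = 1,290,000 mm², so w ≈ 955.1 mm and w√2 ≈ 1350.7 mm → Q0 = 955 × 1351 mm.
Q1: ⌊1351/2⌋ × 955 = 675 × 955 mm
Q2: ⌊955/2⌋ × 675 = 477 × 675 mm

477 × 675 mm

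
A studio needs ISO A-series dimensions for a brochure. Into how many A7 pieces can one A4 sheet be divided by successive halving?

8

A4 = 210 × 297 mm; A7 = 74 × 105 mm.
Each halving step doubles the count; 3 steps from A4 to A7.
2^3 = 8.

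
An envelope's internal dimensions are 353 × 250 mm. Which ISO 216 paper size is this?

B4 (250 × 353 mm)

Aspect ratio 353/250 ≈ 1.412 — close to the ISO √2 ≈ 1.414.
In the B-series (B0 = 1000 × 1414 mm): B4 = 250 × 353 mm.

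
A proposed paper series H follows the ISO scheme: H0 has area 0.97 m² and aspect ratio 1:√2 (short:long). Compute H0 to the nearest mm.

Let the short side be w mm. Then w · w√2 = 0.97 m² = 970,000 mm².
w² = 970,000/√2, so w ≈ 828.2 mm; long side = w√2 ≈ 1171.2 mm.

828 × 1171 mm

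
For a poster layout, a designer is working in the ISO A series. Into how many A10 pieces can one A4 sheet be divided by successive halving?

A4 = 210 × 297 mm; A10 = 26 × 37 mm.
Each halving step doubles the count; 6 steps from A4 to A10.
2^6 = 64.

64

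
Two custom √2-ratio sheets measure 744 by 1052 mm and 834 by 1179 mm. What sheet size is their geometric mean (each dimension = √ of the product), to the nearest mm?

Short side: √(744 · 834) = √620496 ≈ 787.7 → 788 mm
Long side: √(1052 · 1179) = √1240308 ≈ 1113.7 → 1114 mm

788 × 1114 mm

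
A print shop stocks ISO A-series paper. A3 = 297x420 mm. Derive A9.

37 × 52 mm

A4: ⌊420/2⌋ × 297 = 210 × 297 mm
A5: ⌊297/2⌋ × 210 = 148 × 210 mm
A6: ⌊210/2⌋ × 148 = 105 × 148 mm
A7: ⌊148/2⌋ × 105 = 74 × 105 mm
A8: ⌊105/2⌋ × 74 = 52 × 74 mm
A9: ⌊74/2⌋ × 52 = 37 × 52 mm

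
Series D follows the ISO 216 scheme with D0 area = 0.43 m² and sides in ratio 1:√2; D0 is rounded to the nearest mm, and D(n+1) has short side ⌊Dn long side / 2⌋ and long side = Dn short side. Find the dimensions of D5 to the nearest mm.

97 × 137 mm

Let D0's short side be w mm. w · w√2 = 0.43 m² = 430,000 mm², so w ≈ 551.4 mm and w√2 ≈ 779.8 mm → D0 = 551 × 780 mm.
D1: ⌊780/2⌋ × 551 = 390 × 551 mm
D2: ⌊551/2⌋ × 390 = 275 × 390 mm
D3: ⌊390/2⌋ × 275 = 195 × 275 mm
D4: ⌊275/2⌋ × 195 = 137 × 195 mm
D5: ⌊195/2⌋ × 137 = 97 × 137 mm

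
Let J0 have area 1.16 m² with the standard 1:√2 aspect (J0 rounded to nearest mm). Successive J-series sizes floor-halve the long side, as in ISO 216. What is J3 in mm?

320 × 453 mm

Let J0's short side be w mm. w · w√2 = 1.16 m² = 1,160,000 mm², so w ≈ 905.7 mm and w√2 ≈ 1280.8 mm → J0 = 906 × 1281 mm.
J1: ⌊1281/2⌋ × 906 = 640 × 906 mm
J2: ⌊906/2⌋ × 640 = 453 × 640 mm
J3: ⌊640/2⌋ × 453 = 320 × 453 mm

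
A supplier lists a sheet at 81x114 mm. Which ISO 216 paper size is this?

Aspect ratio 114/81 ≈ 1.407 — close to the ISO √2 ≈ 1.414.
In the C-series (envelope sizes, between A and B): C7 = 81 × 114 mm.

C7 (81 × 114 mm)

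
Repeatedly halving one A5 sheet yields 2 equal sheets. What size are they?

A6

2 = 2^1, so 1 halving step.
A5 → A6 → … → A6 after 1 step.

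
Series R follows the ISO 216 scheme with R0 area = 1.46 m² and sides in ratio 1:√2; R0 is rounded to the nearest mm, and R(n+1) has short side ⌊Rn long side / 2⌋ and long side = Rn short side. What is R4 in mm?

254 × 359 mm

Let R0's short side be w mm. w · w√2 = 1.46 m² = 1,460,000 mm², so w ≈ 1016.1 mm and w√2 ≈ 1436.9 mm → R0 = 1016 × 1437 mm.
R1: ⌊1437/2⌋ × 1016 = 718 × 1016 mm
R2: ⌊1016/2⌋ × 718 = 508 × 718 mm
R3: ⌊718/2⌋ × 508 = 359 × 508 mm
R4: ⌊508/2⌋ × 359 = 254 × 359 mm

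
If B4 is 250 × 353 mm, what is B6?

125 × 176 mm

B5: ⌊353/2⌋ × 250 = 176 × 250 mm
B6: ⌊250/2⌋ × 176 = 125 × 176 mm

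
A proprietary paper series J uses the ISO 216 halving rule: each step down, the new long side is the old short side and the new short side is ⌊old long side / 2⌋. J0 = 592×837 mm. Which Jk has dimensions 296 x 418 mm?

J0: 592 × 837 mm
J1: 418 × 592 mm
J2: 296 × 418 mm
J3: 209 × 296 mm
→ matches J2.

J2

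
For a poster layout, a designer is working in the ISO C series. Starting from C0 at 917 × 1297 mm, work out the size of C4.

229 × 324 mm

C1: ⌊1297/2⌋ × 917 = 648 × 917 mm
C2: ⌊917/2⌋ × 648 = 458 × 648 mm
C3: ⌊648/2⌋ × 458 = 324 × 458 mm
C4: ⌊458/2⌋ × 324 = 229 × 324 mm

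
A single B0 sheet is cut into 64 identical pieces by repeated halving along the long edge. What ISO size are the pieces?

B6

64 = 2^6, so 6 halving steps.
B0 → B1 → … → B6 after 6 steps.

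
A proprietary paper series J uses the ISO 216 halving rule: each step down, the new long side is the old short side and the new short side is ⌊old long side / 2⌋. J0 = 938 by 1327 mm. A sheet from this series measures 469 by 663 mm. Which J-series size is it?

J0: 938 × 1327 mm
J1: 663 × 938 mm
J2: 469 × 663 mm
J3: 331 × 469 mm
→ matches J2.

J2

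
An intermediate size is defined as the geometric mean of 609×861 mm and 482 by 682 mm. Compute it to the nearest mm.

542 × 766 mm

Short side: √(609 · 482) = √293538 ≈ 541.8 → 542 mm
Long side: √(861 · 682) = √587202 ≈ 766.3 → 766 mm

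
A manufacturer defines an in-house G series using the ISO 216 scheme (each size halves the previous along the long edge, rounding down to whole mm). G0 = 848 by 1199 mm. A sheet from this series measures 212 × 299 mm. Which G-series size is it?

G4

G0: 848 × 1199 mm
G1: 599 × 848 mm
G2: 424 × 599 mm
G3: 299 × 424 mm
G4: 212 × 299 mm
G5: 149 × 212 mm
→ matches G4.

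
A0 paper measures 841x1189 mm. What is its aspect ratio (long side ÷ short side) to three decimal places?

1.414

1189 / 841 = 1.414
Matches √2 ≈ 1.414 — the ISO 216 defining ratio.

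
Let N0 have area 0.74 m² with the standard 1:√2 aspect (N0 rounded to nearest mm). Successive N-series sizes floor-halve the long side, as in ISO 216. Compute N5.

127 × 180 mm

Let N0's short side be w mm. w · w√2 = 0.74 m² = 740,000 mm², so w ≈ 723.4 mm and w√2 ≈ 1023.0 mm → N0 = 723 × 1023 mm.
N1: ⌊1023/2⌋ × 723 = 511 × 723 mm
N2: ⌊723/2⌋ × 511 = 361 × 511 mm
N3: ⌊511/2⌋ × 361 = 255 × 361 mm
N4: ⌊361/2⌋ × 255 = 180 × 255 mm
N5: ⌊255/2⌋ × 180 = 127 × 180 mm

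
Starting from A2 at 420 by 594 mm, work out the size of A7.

A3: ⌊594/2⌋ × 420 = 297 × 420 mm
A4: ⌊420/2⌋ × 297 = 210 × 297 mm
A5: ⌊297/2⌋ × 210 = 148 × 210 mm
A6: ⌊210/2⌋ × 148 = 105 × 148 mm
A7: ⌊148/2⌋ × 105 = 74 × 105 mm

74 × 105 mm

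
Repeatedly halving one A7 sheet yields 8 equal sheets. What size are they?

A10

8 = 2^3, so 3 halving steps.
A7 → A8 → … → A10 after 3 steps.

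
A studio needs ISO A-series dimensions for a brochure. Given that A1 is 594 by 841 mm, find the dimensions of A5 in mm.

148 × 210 mm

A2: ⌊841/2⌋ × 594 = 420 × 594 mm
A3: ⌊594/2⌋ × 420 = 297 × 420 mm
A4: ⌊420/2⌋ × 297 = 210 × 297 mm
A5: ⌊297/2⌋ × 210 = 148 × 210 mm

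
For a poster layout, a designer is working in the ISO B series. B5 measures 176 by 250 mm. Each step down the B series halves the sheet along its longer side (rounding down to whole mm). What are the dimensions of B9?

44 × 62 mm

B6: ⌊250/2⌋ × 176 = 125 × 176 mm
B7: ⌊176/2⌋ × 125 = 88 × 125 mm
B8: ⌊125/2⌋ × 88 = 62 × 88 mm
B9: ⌊88/2⌋ × 62 = 44 × 62 mm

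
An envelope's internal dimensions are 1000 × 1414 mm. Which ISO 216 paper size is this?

B0 (1000 × 1414 mm)

Aspect ratio 1414/1000 ≈ 1.414 — close to the ISO √2 ≈ 1.414.
In the B-series (B0 = 1000 × 1414 mm): B0 = 1000 × 1414 mm.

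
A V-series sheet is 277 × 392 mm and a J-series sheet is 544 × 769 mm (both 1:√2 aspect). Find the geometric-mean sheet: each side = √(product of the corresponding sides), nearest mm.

388 × 549 mm

Short side: √(277 · 544) = √150688 ≈ 388.2 → 388 mm
Long side: √(392 · 769) = √301448 ≈ 549.0 → 549 mm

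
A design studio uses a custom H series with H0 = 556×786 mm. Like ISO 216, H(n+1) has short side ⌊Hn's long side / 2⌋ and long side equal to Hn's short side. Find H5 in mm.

98 × 139 mm

H1: ⌊786/2⌋ × 556 = 393 × 556 mm
H2: ⌊556/2⌋ × 393 = 278 × 393 mm
H3: ⌊393/2⌋ × 278 = 196 × 278 mm
H4: ⌊278/2⌋ × 196 = 139 × 196 mm
H5: ⌊196/2⌋ × 139 = 98 × 139 mm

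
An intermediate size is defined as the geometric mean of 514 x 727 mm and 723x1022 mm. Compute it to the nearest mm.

Short side: √(514 · 723) = √371622 ≈ 609.6 → 610 mm
Long side: √(727 · 1022) = √742994 ≈ 862.0 → 862 mm

610 × 862 mm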